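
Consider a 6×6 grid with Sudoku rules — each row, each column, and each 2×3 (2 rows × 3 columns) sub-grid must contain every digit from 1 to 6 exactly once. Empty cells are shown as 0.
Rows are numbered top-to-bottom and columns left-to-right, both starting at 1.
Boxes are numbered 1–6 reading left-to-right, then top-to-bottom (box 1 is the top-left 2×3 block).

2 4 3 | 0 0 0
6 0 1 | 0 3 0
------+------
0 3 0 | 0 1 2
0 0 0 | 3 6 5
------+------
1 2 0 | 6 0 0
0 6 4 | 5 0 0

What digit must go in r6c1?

3

Row 6 already contains {4, 5, 6}.
Column 1 already contains {1, 2, 6}.
Its 2×3 block (box 5) already contains {1, 2, 4, 6}.
The only value from 1–6 not eliminated is 3, so r6c1 = 3.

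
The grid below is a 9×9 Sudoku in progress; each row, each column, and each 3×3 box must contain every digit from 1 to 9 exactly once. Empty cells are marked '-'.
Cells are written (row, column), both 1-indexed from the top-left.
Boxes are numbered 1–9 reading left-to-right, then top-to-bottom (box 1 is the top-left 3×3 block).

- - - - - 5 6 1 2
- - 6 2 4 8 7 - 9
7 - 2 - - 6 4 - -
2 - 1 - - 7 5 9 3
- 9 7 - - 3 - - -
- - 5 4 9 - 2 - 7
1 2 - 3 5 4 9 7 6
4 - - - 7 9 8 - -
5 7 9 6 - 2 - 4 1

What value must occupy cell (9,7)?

Row 9 already contains {1, 2, 4, 5, 6, 7, 9}.
Column 7 already contains {2, 4, 5, 6, 7, 8, 9}.
Its 3×3 block (box 9) already contains {1, 4, 6, 7, 8, 9}.
The only value from 1–9 not eliminated is 3, so (9,7) = 3.

3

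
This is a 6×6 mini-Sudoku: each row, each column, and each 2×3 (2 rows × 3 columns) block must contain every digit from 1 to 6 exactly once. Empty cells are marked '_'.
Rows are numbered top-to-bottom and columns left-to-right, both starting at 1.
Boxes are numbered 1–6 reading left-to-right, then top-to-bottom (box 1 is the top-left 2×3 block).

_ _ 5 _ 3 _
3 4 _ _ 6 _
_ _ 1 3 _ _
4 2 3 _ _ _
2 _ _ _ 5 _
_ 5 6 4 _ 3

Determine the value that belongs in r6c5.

Cell r6c5 itself could take any of {1, 2} by direct elimination.
Consider where 2 can go in row 6.
r6c1 is out (column 1 already has a 2).
So the only cell in row 6 that can hold 2 is r6c5.
Therefore r6c5 = 2.

2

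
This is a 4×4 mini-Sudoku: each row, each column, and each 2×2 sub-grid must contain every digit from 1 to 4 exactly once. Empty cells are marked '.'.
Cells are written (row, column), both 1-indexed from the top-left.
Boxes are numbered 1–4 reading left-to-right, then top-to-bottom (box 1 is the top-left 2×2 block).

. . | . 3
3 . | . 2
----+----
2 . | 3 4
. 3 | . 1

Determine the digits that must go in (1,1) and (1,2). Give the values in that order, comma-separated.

For (1,1):
  Consider where 1 can go in column 1.
  (4,1) is out (row 4 already has a 1).
  So the only cell in column 1 that can hold 1 is (1,1).
  So (1,1) = 1.
For (1,2):
  Consider where 2 can go in column 2.
  (2,2) is out (row 2 already has a 2).
  (3,2) is out (row 3 already has a 2).
  So the only cell in column 2 that can hold 2 is (1,2).
  So (1,2) = 2.

1,2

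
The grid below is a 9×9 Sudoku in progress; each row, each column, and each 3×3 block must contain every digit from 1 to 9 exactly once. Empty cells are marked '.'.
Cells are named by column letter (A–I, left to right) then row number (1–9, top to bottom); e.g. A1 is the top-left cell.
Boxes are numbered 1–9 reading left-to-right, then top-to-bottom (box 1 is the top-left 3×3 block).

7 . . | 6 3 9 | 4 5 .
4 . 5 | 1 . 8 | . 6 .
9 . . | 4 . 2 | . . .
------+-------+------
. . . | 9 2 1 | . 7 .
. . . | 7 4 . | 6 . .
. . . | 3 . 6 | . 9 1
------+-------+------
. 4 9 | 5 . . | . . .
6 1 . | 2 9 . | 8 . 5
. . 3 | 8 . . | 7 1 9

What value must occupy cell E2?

Row 2 already contains {1, 4, 5, 6, 8}.
Column E already contains {2, 3, 4, 9}.
Its 3×3 block (box 2) already contains {1, 2, 3, 4, 6, 8, 9}.
The only value from 1–9 not eliminated is 7, so E2 = 7.

7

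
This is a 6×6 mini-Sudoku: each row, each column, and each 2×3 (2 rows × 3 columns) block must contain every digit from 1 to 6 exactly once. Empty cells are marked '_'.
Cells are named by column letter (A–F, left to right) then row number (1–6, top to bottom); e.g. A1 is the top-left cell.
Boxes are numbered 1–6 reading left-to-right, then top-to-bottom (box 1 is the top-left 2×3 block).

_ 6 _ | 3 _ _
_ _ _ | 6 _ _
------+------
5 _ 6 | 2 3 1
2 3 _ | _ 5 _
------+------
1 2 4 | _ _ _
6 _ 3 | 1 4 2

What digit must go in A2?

Cell A2 itself could take any of {3, 4} by direct elimination.
Consider where 3 can go in row 2.
B2 is out (column B already has a 3).
C2 is out (column C already has a 3).
E2 is out (column E already has a 3).
F2 is out (box 2 already has a 3).
So the only cell in row 2 that can hold 3 is A2.
Therefore A2 = 3.

3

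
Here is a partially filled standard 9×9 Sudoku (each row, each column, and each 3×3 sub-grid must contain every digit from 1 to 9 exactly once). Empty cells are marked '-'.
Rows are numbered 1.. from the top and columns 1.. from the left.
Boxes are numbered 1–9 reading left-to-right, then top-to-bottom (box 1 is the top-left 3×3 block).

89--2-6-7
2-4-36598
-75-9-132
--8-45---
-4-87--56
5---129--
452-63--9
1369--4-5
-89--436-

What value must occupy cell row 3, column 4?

Row 3 already contains {1, 2, 3, 5, 7, 9}.
Column 4 already contains {8, 9}.
Its 3×3 block (box 2) already contains {2, 3, 6, 9}.
The only value from 1–9 not eliminated is 4, so row 3, column 4 = 4.

4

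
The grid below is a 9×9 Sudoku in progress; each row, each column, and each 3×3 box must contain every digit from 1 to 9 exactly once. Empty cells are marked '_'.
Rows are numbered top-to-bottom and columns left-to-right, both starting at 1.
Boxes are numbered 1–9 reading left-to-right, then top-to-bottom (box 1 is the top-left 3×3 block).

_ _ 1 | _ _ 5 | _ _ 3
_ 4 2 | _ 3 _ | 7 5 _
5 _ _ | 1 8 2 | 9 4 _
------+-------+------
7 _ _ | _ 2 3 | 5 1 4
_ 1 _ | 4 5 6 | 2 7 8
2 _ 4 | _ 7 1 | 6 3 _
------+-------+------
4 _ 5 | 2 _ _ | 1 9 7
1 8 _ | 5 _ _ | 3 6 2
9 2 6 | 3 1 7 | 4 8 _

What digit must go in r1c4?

7

Cell r1c4 itself could take any of {6, 7, 9} by direct elimination.
Consider where 7 can go in box 2.
r1c5 is out (column 5 already has a 7).
r2c4 is out (row 2 already has a 7).
r2c6 is out (row 2 already has a 7).
So the only cell in box 2 that can hold 7 is r1c4.
Therefore r1c4 = 7.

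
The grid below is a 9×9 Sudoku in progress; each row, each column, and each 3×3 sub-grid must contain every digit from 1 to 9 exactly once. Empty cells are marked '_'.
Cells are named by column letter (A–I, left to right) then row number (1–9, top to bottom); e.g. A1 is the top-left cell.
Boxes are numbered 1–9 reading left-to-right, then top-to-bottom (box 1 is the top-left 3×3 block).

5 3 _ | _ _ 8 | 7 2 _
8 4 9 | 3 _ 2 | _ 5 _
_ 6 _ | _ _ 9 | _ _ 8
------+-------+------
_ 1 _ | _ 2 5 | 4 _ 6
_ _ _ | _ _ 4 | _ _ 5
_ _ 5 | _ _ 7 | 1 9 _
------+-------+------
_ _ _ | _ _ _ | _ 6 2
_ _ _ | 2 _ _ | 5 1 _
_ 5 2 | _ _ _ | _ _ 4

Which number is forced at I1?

Cell I1 itself could take any of {1, 9} by direct elimination.
Consider where 9 can go in row 1.
C1 is out (column C already has a 9).
D1 is out (box 2 already has a 9).
E1 is out (box 2 already has a 9).
So the only cell in row 1 that can hold 9 is I1.
Therefore I1 = 9.

9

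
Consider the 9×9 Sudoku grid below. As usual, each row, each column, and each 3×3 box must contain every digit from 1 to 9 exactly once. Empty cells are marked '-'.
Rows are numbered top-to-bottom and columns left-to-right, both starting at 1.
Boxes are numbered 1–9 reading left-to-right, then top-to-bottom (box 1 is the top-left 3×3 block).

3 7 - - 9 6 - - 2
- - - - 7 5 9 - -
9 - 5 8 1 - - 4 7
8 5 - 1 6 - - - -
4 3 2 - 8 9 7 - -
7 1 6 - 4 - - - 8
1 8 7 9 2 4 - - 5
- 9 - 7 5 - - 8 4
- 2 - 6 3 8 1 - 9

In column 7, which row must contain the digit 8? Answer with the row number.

1

Consider where 8 can go in column 7.
r3c7 is out (row 3 already has a 8).
r4c7 is out (row 4 already has a 8).
r6c7 is out (row 6 already has a 8).
r7c7 is out (row 7 already has a 8).
r8c7 is out (row 8 already has a 8).
So the only cell in column 7 that can hold 8 is r1c7.
That is row 1.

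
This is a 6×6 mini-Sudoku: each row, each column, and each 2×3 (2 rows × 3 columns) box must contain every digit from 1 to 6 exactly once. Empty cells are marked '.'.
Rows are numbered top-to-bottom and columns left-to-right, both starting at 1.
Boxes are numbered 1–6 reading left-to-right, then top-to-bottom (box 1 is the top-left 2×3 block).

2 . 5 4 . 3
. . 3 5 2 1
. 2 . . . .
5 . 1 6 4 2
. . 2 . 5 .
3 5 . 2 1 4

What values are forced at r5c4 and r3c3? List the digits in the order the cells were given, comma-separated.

3,4

For r5c4:
  Row 5 already contains {2, 5}.
  Column 4 already contains {2, 4, 5, 6}.
  Its 2×3 block (box 6) already contains {1, 2, 4, 5}.
  The only value from 1–6 not eliminated is 3, so r5c4 = 3.
For r3c3:
  Consider where 4 can go in column 3.
  r6c3 is out (row 6 already has a 4).
  So the only cell in column 3 that can hold 4 is r3c3.
  So r3c3 = 4.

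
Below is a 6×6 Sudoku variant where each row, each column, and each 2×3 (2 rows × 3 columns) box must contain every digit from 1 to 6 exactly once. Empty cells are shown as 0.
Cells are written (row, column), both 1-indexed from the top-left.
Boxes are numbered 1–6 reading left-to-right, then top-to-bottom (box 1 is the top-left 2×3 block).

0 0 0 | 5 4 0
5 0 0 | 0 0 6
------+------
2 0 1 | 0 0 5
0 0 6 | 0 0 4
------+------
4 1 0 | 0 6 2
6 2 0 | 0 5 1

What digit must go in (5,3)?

Cell (5,3) itself could take any of {3, 5} by direct elimination.
Consider where 5 can go in row 5.
(5,4) is out (column 4 already has a 5).
So the only cell in row 5 that can hold 5 is (5,3).
Therefore (5,3) = 5.

5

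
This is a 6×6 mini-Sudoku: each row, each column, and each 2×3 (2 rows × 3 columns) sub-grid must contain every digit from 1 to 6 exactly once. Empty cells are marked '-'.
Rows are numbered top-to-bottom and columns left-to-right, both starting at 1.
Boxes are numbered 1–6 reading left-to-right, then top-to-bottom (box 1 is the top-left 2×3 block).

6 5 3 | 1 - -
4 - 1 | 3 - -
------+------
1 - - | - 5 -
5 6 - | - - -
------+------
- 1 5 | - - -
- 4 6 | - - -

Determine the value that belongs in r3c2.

3

Cell r3c2 itself could take any of {2, 3} by direct elimination.
Consider where 3 can go in box 3.
r3c3 is out (column 3 already has a 3).
r4c3 is out (column 3 already has a 3).
So the only cell in box 3 that can hold 3 is r3c2.
Therefore r3c2 = 3.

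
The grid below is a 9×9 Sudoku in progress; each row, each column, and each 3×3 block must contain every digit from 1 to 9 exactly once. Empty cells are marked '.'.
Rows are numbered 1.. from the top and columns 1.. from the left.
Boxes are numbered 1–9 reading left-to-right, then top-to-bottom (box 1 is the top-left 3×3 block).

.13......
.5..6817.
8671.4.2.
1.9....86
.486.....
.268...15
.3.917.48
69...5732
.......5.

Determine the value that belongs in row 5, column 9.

7

Cell row 5, column 9 itself could take any of {3, 7, 9} by direct elimination.
Consider where 7 can go in box 6.
row 4, column 7 is out (column 7 already has a 7).
row 5, column 7 is out (column 7 already has a 7).
row 5, column 8 is out (column 8 already has a 7).
row 6, column 7 is out (column 7 already has a 7).
So the only cell in box 6 that can hold 7 is row 5, column 9.
Therefore row 5, column 9 = 7.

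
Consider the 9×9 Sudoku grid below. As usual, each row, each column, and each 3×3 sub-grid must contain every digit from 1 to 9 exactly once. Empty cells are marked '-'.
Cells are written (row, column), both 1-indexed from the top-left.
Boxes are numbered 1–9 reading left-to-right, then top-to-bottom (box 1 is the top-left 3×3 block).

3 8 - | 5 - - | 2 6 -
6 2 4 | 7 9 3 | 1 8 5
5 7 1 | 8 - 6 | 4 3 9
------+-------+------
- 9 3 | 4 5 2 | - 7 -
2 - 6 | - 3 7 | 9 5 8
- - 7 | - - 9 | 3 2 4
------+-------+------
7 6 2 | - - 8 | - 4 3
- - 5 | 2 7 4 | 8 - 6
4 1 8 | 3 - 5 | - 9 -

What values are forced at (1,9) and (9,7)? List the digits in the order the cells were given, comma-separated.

For (1,9):
  Row 1 already contains {2, 3, 5, 6, 8}.
  Column 9 already contains {3, 4, 5, 6, 8, 9}.
  Its 3×3 block (box 3) already contains {1, 2, 3, 4, 5, 6, 8, 9}.
  The only value from 1–9 not eliminated is 7, so (1,9) = 7.
For (9,7):
  Row 9 already contains {1, 3, 4, 5, 8, 9}.
  Column 7 already contains {1, 2, 3, 4, 8, 9}.
  Its 3×3 block (box 9) already contains {3, 4, 6, 8, 9}.
  The only value from 1–9 not eliminated is 7, so (9,7) = 7.

7,7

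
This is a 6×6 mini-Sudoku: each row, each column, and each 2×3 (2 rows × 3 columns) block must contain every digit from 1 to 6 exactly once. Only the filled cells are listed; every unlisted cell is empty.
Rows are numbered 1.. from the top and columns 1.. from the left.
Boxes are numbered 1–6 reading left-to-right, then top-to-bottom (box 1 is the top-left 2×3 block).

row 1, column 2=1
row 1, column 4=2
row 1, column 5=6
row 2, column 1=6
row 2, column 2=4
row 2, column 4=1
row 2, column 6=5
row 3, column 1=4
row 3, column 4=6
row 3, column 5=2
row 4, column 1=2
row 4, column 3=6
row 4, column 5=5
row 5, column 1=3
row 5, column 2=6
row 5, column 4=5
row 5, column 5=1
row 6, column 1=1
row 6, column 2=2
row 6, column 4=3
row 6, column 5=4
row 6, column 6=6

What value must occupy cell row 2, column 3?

2

Cell row 2, column 3 itself could take any of {2, 3} by direct elimination.
Consider where 2 can go in row 2.
row 2, column 5 is out (column 5 already has a 2).
So the only cell in row 2 that can hold 2 is row 2, column 3.
Therefore row 2, column 3 = 2.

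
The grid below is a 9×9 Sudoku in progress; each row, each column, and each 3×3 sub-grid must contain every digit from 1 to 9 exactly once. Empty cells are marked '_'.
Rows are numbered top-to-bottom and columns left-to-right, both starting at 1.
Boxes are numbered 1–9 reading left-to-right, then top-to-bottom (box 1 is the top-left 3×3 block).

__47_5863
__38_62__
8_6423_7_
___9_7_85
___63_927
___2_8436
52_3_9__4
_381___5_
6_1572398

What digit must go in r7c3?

7

Row 7 already contains {2, 3, 4, 5, 9}.
Column 3 already contains {1, 3, 4, 6, 8}.
Its 3×3 block (box 7) already contains {1, 2, 3, 5, 6, 8}.
The only value from 1–9 not eliminated is 7, so r7c3 = 7.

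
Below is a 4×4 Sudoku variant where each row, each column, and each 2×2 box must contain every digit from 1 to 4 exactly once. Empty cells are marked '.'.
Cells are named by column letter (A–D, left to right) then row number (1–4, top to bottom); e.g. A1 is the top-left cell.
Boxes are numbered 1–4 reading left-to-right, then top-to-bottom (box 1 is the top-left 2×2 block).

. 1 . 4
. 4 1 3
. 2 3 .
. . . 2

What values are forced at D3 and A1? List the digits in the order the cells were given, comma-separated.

For D3:
  Row 3 already contains {2, 3}.
  Column D already contains {2, 3, 4}.
  Its 2×2 block (box 4) already contains {2, 3}.
  The only value from 1–4 not eliminated is 1, so D3 = 1.
For A1:
  Consider where 3 can go in row 1.
  C1 is out (column C already has a 3).
  So the only cell in row 1 that can hold 3 is A1.
  So A1 = 3.

1,3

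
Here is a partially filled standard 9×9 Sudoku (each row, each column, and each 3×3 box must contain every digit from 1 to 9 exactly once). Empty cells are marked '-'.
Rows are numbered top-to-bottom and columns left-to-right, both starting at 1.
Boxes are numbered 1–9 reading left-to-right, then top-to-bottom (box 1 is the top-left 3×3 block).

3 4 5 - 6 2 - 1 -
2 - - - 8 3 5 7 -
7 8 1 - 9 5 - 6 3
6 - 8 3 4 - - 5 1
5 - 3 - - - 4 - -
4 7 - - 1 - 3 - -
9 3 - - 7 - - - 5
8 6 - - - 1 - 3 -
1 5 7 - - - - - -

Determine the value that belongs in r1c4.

Row 1 already contains {1, 2, 3, 4, 5, 6}.
Column 4 already contains {3}.
Its 3×3 block (box 2) already contains {2, 3, 5, 6, 8, 9}.
The only value from 1–9 not eliminated is 7, so r1c4 = 7.

7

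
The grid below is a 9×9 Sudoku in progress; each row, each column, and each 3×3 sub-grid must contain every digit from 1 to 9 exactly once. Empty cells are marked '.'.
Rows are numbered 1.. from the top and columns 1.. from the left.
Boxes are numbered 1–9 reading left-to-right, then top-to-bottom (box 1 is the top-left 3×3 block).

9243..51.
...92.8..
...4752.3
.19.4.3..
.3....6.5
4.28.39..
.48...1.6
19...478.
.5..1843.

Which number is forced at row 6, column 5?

5

Cell row 6, column 5 itself could take any of {5, 6} by direct elimination.
Consider where 5 can go in row 6.
row 6, column 2 is out (column 2 already has a 5).
row 6, column 8 is out (box 6 already has a 5).
row 6, column 9 is out (column 9 already has a 5).
So the only cell in row 6 that can hold 5 is row 6, column 5.
Therefore row 6, column 5 = 5.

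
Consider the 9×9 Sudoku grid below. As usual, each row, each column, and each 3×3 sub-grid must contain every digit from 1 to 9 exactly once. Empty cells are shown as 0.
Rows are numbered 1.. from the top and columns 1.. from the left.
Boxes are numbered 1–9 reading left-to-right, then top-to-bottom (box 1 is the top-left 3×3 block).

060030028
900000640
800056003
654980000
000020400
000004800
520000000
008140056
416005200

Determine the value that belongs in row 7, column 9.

Cell row 7, column 9 itself could take any of {1, 4, 7, 9} by direct elimination.
Consider where 4 can go in column 9.
row 2, column 9 is out (row 2 already has a 4).
row 4, column 9 is out (row 4 already has a 4).
row 5, column 9 is out (row 5 already has a 4).
row 6, column 9 is out (row 6 already has a 4).
row 9, column 9 is out (row 9 already has a 4).
So the only cell in column 9 that can hold 4 is row 7, column 9.
Therefore row 7, column 9 = 4.

4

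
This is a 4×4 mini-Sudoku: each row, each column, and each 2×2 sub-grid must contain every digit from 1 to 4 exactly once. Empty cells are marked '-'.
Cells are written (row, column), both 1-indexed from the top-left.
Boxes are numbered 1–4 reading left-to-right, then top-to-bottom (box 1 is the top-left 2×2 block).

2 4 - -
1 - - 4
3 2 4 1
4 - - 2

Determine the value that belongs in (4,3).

Row 4 already contains {2, 4}.
Column 3 already contains {4}.
Its 2×2 block (box 4) already contains {1, 2, 4}.
The only value from 1–4 not eliminated is 3, so (4,3) = 3.

3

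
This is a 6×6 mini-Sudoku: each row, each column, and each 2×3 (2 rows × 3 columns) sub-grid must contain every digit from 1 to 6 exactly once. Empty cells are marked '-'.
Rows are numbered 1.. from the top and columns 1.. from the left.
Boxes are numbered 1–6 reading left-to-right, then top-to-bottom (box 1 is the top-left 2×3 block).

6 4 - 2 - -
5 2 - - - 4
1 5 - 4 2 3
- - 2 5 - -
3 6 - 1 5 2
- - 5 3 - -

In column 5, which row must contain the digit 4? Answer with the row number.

Consider where 4 can go in column 5.
row 1, column 5 is out (row 1 already has a 4).
row 2, column 5 is out (row 2 already has a 4).
row 4, column 5 is out (box 4 already has a 4).
So the only cell in column 5 that can hold 4 is row 6, column 5.
That is row 6.

6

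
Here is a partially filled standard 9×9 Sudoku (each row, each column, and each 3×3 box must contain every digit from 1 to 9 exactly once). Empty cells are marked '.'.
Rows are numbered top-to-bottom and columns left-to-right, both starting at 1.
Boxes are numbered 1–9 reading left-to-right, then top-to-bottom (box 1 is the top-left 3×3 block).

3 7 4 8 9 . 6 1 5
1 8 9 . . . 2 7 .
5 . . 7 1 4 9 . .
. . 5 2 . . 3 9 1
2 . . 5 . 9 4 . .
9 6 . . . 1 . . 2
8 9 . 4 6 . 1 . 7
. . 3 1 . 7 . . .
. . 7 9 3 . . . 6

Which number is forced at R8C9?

Cell R8C9 itself could take any of {4, 8, 9} by direct elimination.
Consider where 9 can go in column 9.
R2C9 is out (row 2 already has a 9).
R3C9 is out (row 3 already has a 9).
R5C9 is out (row 5 already has a 9).
So the only cell in column 9 that can hold 9 is R8C9.
Therefore R8C9 = 9.

9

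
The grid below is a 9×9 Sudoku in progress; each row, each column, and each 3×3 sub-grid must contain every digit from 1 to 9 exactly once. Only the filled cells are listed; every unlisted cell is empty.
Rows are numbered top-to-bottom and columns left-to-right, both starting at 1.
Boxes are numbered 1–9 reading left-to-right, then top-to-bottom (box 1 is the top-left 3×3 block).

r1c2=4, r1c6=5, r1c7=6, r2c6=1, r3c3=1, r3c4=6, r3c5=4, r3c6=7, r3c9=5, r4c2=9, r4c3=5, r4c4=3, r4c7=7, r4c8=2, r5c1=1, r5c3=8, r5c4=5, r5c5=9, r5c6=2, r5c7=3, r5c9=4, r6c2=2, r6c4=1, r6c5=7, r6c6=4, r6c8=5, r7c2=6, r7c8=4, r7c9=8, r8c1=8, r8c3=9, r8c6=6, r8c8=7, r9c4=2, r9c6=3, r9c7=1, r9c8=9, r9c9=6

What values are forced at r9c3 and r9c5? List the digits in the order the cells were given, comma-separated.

For r9c3:
  Consider where 4 can go in column 3.
  r1c3 is out (row 1 already has a 4).
  r2c3 is out (box 1 already has a 4).
  r6c3 is out (row 6 already has a 4).
  r7c3 is out (row 7 already has a 4).
  So the only cell in column 3 that can hold 4 is r9c3.
  So r9c3 = 4.
For r9c5:
  Consider where 8 can go in row 9.
  r9c1 is out (column 1 already has a 8).
  r9c2 is out (box 7 already has a 8).
  r9c3 is out (column 3 already has a 8).
  So the only cell in row 9 that can hold 8 is r9c5.
  So r9c5 = 8.

4,8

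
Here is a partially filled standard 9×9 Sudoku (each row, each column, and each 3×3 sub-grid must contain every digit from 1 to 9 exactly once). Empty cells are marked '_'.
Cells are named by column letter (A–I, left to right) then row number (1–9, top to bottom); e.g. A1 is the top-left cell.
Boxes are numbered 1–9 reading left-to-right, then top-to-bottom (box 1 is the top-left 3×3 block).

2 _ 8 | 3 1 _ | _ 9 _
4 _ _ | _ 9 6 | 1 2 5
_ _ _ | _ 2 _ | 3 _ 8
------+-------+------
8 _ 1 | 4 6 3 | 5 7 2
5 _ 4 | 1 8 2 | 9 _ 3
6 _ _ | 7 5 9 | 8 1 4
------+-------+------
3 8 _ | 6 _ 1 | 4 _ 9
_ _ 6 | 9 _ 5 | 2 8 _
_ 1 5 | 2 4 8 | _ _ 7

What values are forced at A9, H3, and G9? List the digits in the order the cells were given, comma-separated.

9,4,6

For A9:
  Row 9 already contains {1, 2, 4, 5, 7, 8}.
  Column A already contains {2, 3, 4, 5, 6, 8}.
  Its 3×3 block (box 7) already contains {1, 3, 5, 6, 8}.
  The only value from 1–9 not eliminated is 9, so A9 = 9.
For H3:
  Consider where 4 can go in column H.
  H5 is out (row 5 already has a 4).
  H7 is out (row 7 already has a 4).
  H9 is out (row 9 already has a 4).
  So the only cell in column H that can hold 4 is H3.
  So H3 = 4.
For G9:
  Row 9 already contains {1, 2, 4, 5, 7, 8}.
  Column G already contains {1, 2, 3, 4, 5, 8, 9}.
  Its 3×3 block (box 9) already contains {2, 4, 7, 8, 9}.
  The only value from 1–9 not eliminated is 6, so G9 = 6.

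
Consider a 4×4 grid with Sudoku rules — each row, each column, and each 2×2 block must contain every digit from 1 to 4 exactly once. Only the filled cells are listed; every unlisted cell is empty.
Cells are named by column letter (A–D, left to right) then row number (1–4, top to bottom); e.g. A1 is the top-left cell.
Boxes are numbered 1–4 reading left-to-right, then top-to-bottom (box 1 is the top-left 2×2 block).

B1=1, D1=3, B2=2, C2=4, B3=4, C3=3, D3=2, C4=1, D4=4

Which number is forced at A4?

2

Cell A4 itself could take any of {2, 3} by direct elimination.
Consider where 2 can go in column A.
A1 is out (box 1 already has a 2).
A2 is out (row 2 already has a 2).
A3 is out (row 3 already has a 2).
So the only cell in column A that can hold 2 is A4.
Therefore A4 = 2.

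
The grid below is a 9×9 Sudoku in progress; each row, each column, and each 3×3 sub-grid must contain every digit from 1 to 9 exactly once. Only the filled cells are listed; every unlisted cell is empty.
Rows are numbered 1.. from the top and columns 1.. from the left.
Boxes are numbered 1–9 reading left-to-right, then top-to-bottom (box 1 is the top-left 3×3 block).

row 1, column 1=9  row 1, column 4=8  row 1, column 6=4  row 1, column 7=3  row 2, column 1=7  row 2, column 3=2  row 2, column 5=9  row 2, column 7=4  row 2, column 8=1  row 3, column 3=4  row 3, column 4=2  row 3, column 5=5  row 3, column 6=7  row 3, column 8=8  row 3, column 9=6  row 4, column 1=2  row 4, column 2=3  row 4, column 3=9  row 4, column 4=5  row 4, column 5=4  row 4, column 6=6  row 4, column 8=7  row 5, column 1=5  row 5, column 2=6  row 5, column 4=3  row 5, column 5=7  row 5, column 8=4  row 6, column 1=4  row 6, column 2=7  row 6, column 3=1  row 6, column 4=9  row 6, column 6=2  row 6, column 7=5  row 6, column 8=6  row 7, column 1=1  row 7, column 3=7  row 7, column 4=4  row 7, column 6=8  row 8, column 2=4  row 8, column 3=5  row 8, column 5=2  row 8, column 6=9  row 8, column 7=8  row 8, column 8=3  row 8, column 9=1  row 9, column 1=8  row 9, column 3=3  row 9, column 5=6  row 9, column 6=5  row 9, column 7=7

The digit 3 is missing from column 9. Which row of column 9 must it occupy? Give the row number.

6

Consider where 3 can go in column 9.
row 1, column 9 is out (row 1 already has a 3). row 2, column 9 is out (box 3 already has a 3). row 4, column 9 is out (row 4 already has a 3). row 5, column 9 is out (row 5 already has a 3). The remaining empty cells in column 9 are similarly blocked.
So the only cell in column 9 that can hold 3 is row 6, column 9.
That is row 6.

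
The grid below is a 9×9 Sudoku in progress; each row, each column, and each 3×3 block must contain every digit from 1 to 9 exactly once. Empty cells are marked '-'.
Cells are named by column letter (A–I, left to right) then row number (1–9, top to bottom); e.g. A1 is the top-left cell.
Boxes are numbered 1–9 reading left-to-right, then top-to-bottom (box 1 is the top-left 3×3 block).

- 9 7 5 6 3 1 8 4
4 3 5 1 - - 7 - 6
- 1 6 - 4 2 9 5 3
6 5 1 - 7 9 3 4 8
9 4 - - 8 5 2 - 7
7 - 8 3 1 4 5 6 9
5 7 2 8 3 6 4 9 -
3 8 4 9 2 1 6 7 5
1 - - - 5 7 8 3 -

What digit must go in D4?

2

Row 4 already contains {1, 3, 4, 5, 6, 7, 8, 9}.
Column D already contains {1, 3, 5, 8, 9}.
Its 3×3 block (box 5) already contains {1, 3, 4, 5, 7, 8, 9}.
The only value from 1–9 not eliminated is 2, so D4 = 2.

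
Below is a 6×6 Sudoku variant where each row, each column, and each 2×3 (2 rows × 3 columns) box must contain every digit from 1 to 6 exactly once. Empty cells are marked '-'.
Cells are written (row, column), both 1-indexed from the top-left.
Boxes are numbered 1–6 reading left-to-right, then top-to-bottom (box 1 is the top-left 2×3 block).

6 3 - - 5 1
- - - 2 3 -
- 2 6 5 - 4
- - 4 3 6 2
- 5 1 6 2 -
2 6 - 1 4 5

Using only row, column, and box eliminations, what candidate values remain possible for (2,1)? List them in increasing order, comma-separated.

Row 2 already contains {2, 3}.
Column 1 already contains {2, 6}.
Its 2×3 block (box 1) already contains {3, 6}.
Removing those from 1–6 leaves {1, 4, 5} as the candidates for (2,1).

1,4,5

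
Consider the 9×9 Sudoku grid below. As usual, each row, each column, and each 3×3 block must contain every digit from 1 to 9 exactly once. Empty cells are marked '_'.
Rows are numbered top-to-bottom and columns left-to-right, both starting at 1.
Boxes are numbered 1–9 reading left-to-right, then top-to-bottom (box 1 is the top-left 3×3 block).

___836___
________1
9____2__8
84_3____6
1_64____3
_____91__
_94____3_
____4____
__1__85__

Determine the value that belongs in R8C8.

Cell R8C8 itself could take any of {1, 2, 6, 7, 8, 9} by direct elimination.
Consider where 1 can go in column 8.
R1C8 is out (box 3 already has a 1). R2C8 is out (row 2 already has a 1). R3C8 is out (box 3 already has a 1). R4C8 is out (box 6 already has a 1). The remaining empty cells in column 8 are similarly blocked.
So the only cell in column 8 that can hold 1 is R8C8.
Therefore R8C8 = 1.

1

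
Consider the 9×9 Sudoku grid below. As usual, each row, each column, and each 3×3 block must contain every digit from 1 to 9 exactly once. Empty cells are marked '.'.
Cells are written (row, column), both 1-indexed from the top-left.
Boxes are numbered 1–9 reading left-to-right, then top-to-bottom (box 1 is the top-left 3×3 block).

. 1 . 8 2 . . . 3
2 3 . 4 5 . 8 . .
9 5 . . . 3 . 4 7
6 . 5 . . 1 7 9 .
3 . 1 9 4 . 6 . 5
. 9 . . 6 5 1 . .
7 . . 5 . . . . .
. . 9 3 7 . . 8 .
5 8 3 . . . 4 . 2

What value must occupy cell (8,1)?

Cell (8,1) itself could take any of {1, 4} by direct elimination.
Consider where 1 can go in box 7.
(7,2) is out (column 2 already has a 1).
(7,3) is out (column 3 already has a 1).
(8,2) is out (column 2 already has a 1).
So the only cell in box 7 that can hold 1 is (8,1).
Therefore (8,1) = 1.

1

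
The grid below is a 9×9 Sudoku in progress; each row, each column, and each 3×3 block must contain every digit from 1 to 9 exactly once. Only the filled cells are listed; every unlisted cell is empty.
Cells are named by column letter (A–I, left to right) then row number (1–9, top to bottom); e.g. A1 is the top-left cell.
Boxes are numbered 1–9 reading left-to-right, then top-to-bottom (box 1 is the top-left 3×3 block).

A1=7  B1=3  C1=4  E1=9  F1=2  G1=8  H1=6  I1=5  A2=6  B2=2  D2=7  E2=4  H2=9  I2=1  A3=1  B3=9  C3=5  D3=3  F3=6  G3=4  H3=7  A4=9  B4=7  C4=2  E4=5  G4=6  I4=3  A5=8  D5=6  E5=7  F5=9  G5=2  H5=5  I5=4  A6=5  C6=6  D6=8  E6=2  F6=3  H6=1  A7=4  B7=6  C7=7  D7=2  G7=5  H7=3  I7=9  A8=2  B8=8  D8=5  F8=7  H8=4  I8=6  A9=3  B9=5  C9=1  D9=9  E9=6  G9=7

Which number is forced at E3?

Row 3 already contains {1, 3, 4, 5, 6, 7, 9}.
Column E already contains {2, 4, 5, 6, 7, 9}.
Its 3×3 block (box 2) already contains {2, 3, 4, 6, 7, 9}.
The only value from 1–9 not eliminated is 8, so E3 = 8.

8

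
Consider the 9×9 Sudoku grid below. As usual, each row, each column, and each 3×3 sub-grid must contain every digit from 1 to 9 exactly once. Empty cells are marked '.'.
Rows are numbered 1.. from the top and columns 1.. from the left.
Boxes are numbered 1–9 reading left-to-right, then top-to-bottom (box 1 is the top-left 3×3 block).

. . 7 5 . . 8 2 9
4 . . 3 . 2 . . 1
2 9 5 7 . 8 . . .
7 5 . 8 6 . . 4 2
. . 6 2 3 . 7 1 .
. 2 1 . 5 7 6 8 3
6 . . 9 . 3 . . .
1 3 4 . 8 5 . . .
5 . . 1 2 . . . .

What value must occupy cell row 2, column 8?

Cell row 2, column 8 itself could take any of {5, 6, 7} by direct elimination.
Consider where 7 can go in row 2.
row 2, column 2 is out (box 1 already has a 7).
row 2, column 3 is out (column 3 already has a 7).
row 2, column 5 is out (box 2 already has a 7).
row 2, column 7 is out (column 7 already has a 7).
So the only cell in row 2 that can hold 7 is row 2, column 8.
Therefore row 2, column 8 = 7.

7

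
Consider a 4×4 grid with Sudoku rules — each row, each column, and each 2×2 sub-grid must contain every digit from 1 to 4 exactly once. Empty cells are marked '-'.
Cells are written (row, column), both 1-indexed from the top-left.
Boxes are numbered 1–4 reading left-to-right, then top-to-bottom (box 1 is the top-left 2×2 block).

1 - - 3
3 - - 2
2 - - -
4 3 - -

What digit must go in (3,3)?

3

Cell (3,3) itself could take any of {1, 3, 4} by direct elimination.
Consider where 3 can go in row 3.
(3,2) is out (column 2 already has a 3).
(3,4) is out (column 4 already has a 3).
So the only cell in row 3 that can hold 3 is (3,3).
Therefore (3,3) = 3.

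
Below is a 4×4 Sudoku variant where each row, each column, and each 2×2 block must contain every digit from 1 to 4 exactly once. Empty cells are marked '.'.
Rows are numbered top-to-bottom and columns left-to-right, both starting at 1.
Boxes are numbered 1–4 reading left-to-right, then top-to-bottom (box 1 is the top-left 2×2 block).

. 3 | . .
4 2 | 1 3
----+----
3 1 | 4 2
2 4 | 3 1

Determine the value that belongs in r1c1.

Row 1 already contains {3}.
Column 1 already contains {2, 3, 4}.
Its 2×2 block (box 1) already contains {2, 3, 4}.
The only value from 1–4 not eliminated is 1, so r1c1 = 1.

1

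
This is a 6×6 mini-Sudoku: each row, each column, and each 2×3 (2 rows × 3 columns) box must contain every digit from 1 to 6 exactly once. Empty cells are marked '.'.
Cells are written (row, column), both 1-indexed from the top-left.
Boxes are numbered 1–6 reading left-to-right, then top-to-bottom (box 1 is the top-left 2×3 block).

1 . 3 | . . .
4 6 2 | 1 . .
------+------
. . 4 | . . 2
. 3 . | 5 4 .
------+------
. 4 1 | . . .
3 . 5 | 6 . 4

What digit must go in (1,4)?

Cell (1,4) itself could take any of {2, 4} by direct elimination.
Consider where 4 can go in box 2.
(1,5) is out (column 5 already has a 4).
(1,6) is out (column 6 already has a 4).
(2,5) is out (row 2 already has a 4).
(2,6) is out (row 2 already has a 4).
So the only cell in box 2 that can hold 4 is (1,4).
Therefore (1,4) = 4.

4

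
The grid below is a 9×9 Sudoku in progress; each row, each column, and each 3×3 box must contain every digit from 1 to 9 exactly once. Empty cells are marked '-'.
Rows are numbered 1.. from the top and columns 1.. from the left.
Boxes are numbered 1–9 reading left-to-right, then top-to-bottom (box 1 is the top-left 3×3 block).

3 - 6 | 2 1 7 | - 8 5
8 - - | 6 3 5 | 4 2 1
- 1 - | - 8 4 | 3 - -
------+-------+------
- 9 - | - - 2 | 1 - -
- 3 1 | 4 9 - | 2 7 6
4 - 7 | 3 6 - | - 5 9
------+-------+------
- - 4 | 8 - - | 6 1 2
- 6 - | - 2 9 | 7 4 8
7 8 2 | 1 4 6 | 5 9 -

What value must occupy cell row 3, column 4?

9

Row 3 already contains {1, 3, 4, 8}.
Column 4 already contains {1, 2, 3, 4, 6, 8}.
Its 3×3 block (box 2) already contains {1, 2, 3, 4, 5, 6, 7, 8}.
The only value from 1–9 not eliminated is 9, so row 3, column 4 = 9.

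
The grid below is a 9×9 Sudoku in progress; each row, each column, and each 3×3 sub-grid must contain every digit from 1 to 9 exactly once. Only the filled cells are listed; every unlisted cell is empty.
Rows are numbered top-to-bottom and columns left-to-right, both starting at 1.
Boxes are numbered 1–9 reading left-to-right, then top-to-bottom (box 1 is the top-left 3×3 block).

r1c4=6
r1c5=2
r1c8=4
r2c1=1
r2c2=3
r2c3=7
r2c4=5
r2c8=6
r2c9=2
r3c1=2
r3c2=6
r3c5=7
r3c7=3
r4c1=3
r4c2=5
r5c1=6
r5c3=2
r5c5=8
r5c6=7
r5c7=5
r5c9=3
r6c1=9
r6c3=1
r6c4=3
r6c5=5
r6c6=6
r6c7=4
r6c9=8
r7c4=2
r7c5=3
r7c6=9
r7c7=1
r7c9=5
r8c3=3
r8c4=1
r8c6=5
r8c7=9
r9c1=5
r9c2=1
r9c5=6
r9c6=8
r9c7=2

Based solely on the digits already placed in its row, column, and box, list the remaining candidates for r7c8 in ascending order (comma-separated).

Row 7 already contains {1, 2, 3, 5, 9}.
Column 8 already contains {4, 6}.
Its 3×3 block (box 9) already contains {1, 2, 5, 9}.
Removing those from 1–9 leaves {7, 8} as the candidates for r7c8.

7,8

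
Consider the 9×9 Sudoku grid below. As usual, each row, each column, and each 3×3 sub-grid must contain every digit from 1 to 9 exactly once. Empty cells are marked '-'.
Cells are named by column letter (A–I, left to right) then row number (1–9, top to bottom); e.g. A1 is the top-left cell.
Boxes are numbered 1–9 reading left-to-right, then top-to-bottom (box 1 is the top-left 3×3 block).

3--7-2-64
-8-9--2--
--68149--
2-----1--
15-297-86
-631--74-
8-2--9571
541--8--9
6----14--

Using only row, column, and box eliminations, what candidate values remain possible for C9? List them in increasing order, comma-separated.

Row 9 already contains {1, 4, 6}.
Column C already contains {1, 2, 3, 6}.
Its 3×3 block (box 7) already contains {1, 2, 4, 5, 6, 8}.
Removing those from 1–9 leaves {7, 9} as the candidates for C9.

7,9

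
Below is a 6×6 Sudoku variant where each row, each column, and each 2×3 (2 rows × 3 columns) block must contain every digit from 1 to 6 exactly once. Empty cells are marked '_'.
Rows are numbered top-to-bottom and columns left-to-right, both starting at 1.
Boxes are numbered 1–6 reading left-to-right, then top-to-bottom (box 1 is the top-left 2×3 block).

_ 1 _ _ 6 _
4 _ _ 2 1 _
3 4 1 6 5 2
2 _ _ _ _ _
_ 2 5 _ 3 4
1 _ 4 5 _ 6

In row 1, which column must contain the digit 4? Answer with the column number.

4

Consider where 4 can go in row 1.
r1c1 is out (column 1 already has a 4).
r1c3 is out (column 3 already has a 4).
r1c6 is out (column 6 already has a 4).
So the only cell in row 1 that can hold 4 is r1c4.
That is column 4.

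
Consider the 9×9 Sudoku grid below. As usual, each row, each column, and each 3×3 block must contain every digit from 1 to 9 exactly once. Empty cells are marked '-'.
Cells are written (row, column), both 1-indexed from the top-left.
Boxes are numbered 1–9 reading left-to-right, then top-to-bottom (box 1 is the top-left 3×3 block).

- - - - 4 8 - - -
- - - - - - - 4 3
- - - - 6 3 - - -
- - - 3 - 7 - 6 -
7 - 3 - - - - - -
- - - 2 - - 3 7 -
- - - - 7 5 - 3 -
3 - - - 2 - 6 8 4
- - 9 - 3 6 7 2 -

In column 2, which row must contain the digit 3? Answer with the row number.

Consider where 3 can go in column 2.
(2,2) is out (row 2 already has a 3). (3,2) is out (row 3 already has a 3). (4,2) is out (row 4 already has a 3). (5,2) is out (row 5 already has a 3). The remaining empty cells in column 2 are similarly blocked.
So the only cell in column 2 that can hold 3 is (1,2).
That is row 1.

1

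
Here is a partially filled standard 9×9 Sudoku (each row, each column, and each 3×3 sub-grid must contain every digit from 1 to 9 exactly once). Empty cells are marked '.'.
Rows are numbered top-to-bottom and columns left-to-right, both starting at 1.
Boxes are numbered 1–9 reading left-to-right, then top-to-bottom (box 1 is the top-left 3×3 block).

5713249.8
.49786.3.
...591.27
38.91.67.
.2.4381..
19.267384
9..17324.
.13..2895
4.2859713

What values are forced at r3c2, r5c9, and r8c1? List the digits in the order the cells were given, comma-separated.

For r3c2:
  Consider where 3 can go in column 2.
  r7c2 is out (row 7 already has a 3).
  r9c2 is out (row 9 already has a 3).
  So the only cell in column 2 that can hold 3 is r3c2.
  So r3c2 = 3.
For r5c9:
  Row 5 already contains {1, 2, 3, 4, 8}.
  Column 9 already contains {3, 4, 5, 7, 8}.
  Its 3×3 block (box 6) already contains {1, 3, 4, 6, 7, 8}.
  The only value from 1–9 not eliminated is 9, so r5c9 = 9.
For r8c1:
  Consider where 7 can go in row 8.
  r8c4 is out (column 4 already has a 7).
  r8c5 is out (column 5 already has a 7).
  So the only cell in row 8 that can hold 7 is r8c1.
  So r8c1 = 7.

3,9,7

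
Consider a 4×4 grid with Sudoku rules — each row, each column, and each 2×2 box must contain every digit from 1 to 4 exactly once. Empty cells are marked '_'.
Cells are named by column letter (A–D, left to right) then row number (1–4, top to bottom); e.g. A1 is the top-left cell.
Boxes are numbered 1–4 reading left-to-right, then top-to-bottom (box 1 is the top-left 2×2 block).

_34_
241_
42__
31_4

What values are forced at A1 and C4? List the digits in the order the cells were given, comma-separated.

For A1:
  Row 1 already contains {3, 4}.
  Column A already contains {2, 3, 4}.
  Its 2×2 block (box 1) already contains {2, 3, 4}.
  The only value from 1–4 not eliminated is 1, so A1 = 1.
For C4:
  Row 4 already contains {1, 3, 4}.
  Column C already contains {1, 4}.
  Its 2×2 block (box 4) already contains {4}.
  The only value from 1–4 not eliminated is 2, so C4 = 2.

1,2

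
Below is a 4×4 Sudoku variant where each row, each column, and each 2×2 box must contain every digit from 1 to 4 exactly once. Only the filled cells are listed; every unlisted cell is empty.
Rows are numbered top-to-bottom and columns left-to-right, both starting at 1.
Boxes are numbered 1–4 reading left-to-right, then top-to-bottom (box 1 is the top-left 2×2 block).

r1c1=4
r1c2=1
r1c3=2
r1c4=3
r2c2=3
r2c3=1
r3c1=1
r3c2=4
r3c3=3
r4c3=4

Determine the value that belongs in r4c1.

Cell r4c1 itself could take any of {2, 3} by direct elimination.
Consider where 3 can go in box 3.
r4c2 is out (column 2 already has a 3).
So the only cell in box 3 that can hold 3 is r4c1.
Therefore r4c1 = 3.

3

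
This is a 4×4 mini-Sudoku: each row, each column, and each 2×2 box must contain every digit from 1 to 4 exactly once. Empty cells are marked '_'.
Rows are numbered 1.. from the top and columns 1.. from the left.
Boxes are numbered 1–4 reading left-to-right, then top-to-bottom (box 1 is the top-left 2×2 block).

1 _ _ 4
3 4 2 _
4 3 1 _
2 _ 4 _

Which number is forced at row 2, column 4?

1

Row 2 already contains {2, 3, 4}.
Column 4 already contains {4}.
Its 2×2 block (box 2) already contains {2, 4}.
The only value from 1–4 not eliminated is 1, so row 2, column 4 = 1.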